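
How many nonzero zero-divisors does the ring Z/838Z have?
In Z/838Z each nonzero element is either a unit (gcd with 838 is 1) or a zero-divisor (gcd > 1). The number of units is φ(838): factorise 838 = 2 · 419, so φ(838) = (2 − 1) · (419 − 1) = 1 · 418 = 418. The nonzero elements number 838 − 1 = 837. Hence the nonzero zero-divisors number 837 − 418 = 419.

Final answer: Z/838Z has 419 nonzero zero-divisors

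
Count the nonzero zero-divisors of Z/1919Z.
In Z/1919Z each nonzero element is either a unit (gcd with 1919 is 1) or a zero-divisor (gcd > 1). The number of units is φ(1919): factorise 1919 = 19 · 101, so φ(1919) = (19 − 1) · (101 − 1) = 18 · 100 = 1800. The nonzero elements number 1919 − 1 = 1918. Hence the nonzero zero-divisors number 1918 − 1800 = 118.

Final answer: Z/1919Z has 118 nonzero zero-divisors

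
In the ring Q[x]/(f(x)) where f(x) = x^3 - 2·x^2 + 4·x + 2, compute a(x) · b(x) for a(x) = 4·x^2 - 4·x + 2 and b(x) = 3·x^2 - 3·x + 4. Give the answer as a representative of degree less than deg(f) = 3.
First multiply in Q[x] without reducing: a · b = 12·x^4 - 24·x^3 + 34·x^2 - 22·x + 8. Now divide by f(x) = x^3 - 2·x^2 + 4·x + 2, eliminating the leading term at each step:
  leading term 12·x^4: subtract (12·x)·f(x) = 12·x^4 - 24·x^3 + 48·x^2 + 24·x, leaving -14·x^2 - 46·x + 8
The degree is now < 3, so this is the remainder. Hence a · b ≡ -14·x^2 - 46·x + 8 in Q[x]/(f).

Final answer: a · b ≡ -14·x^2 - 46·x + 8 (mod f(x))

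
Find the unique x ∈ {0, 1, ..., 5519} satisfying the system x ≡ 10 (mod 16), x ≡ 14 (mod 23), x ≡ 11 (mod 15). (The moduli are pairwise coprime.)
The moduli 16, 23, 15 are pairwise coprime, so by the CRT there is a unique solution mod 16·23·15 = 5520.
Solve by successive substitution. Start with x ≡ 10 (mod 16).
  Combine with x ≡ 14 (mod 23): write x = 10 + 16·t and require 10 + 16·t ≡ 14 (mod 23), i.e. 16·t ≡ 14 − 10 ≡ 4 (mod 23). Since 16^(−1) ≡ 13 (mod 23), t ≡ 13·4 ≡ 6 (mod 23). So x ≡ 10 + 16·6 = 106 (mod 368).
  Combine with x ≡ 11 (mod 15): write x = 106 + 368·t and require 106 + 368·t ≡ 11 (mod 15), i.e. 368·t ≡ 11 − 106 ≡ 10 (mod 15). Since 368^(−1) ≡ 2 (mod 15) (368 ≡ 8 (mod 15)), t ≡ 2·10 ≡ 5 (mod 15). So x ≡ 106 + 368·5 = 1946 (mod 5520).
Unique solution in [0, 5520): x = 1946.

Final answer: x ≡ 1946 (mod 5520); the representative in [0, 5520) is 1946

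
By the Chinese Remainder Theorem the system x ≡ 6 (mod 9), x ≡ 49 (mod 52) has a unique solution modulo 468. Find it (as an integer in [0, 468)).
The moduli 9, 52 are pairwise coprime, so by the CRT there is a unique solution mod 9·52 = 468.
Solve by successive substitution. Start with x ≡ 6 (mod 9).
  Combine with x ≡ 49 (mod 52): write x = 6 + 9·t and require 6 + 9·t ≡ 49 (mod 52), i.e. 9·t ≡ 49 − 6 ≡ 43 (mod 52). Since 9^(−1) ≡ 29 (mod 52), t ≡ 29·43 ≡ 51 (mod 52). So x ≡ 6 + 9·51 = 465 (mod 468).
Unique solution in [0, 468): x = 465.

Final answer: x ≡ 465 (mod 468); the representative in [0, 468) is 465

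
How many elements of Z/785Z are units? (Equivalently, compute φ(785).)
An element a ∈ Z/785Z is a unit iff gcd(a, 785) = 1, so the number of units is φ(785). φ is multiplicative, with φ(p^e) = p^e − p^(e−1). Factorise 785 = 5 · 157. Then
  φ(785) = (5 − 1) · (157 − 1) = 4 · 156 = 624.

Final answer: Z/785Z has φ(785) = 624 units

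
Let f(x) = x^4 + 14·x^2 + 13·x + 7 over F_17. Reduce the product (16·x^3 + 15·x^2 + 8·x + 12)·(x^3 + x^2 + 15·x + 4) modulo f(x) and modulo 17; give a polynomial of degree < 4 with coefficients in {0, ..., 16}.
Multiply as integer polynomials: a · b = 16·x^6 + 31·x^5 + 263·x^4 + 309·x^3 + 192·x^2 + 212·x + 48. Reducing coefficients mod 17: a · b ≡ 16·x^6 + 14·x^5 + 8·x^4 + 3·x^3 + 5·x^2 + 8·x + 14. Now divide by f(x) = x^4 + 14·x^2 + 13·x + 7 in F_17[x], eliminating the leading term at each step:
  leading term 16·x^6: subtract (16·x^2)·f(x) = 16·x^6 + 3·x^4 + 4·x^3 + 10·x^2, leaving 14·x^5 + 5·x^4 + 16·x^3 + 12·x^2 + 8·x + 14 (coefficients mod 17)
  leading term 14·x^5: subtract (14·x)·f(x) = 14·x^5 + 9·x^3 + 12·x^2 + 13·x, leaving 5·x^4 + 7·x^3 + 12·x + 14 (coefficients mod 17)
  leading term 5·x^4: subtract (5)·f(x) = 5·x^4 + 2·x^2 + 14·x + 1, leaving 7·x^3 + 15·x^2 + 15·x + 13 (coefficients mod 17)
The degree is now < 4, so this is the remainder. Hence a · b ≡ 7·x^3 + 15·x^2 + 15·x + 13 in F_17[x]/(f).

Final answer: a · b ≡ 7·x^3 + 15·x^2 + 15·x + 13 (mod f(x))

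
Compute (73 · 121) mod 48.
1

Reduce the factors first: 73 ≡ 25, 121 ≡ 25 (mod 48), so 73 · 121 ≡ 25 · 25 (mod 48). 25 · 25 = 625. Dividing by 48: 625 = 13·48 + 1. So (73 · 121) mod 48 = 1.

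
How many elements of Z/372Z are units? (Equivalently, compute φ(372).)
Z/372Z has φ(372) = 120 units

An element a ∈ Z/372Z is a unit iff gcd(a, 372) = 1, so the number of units is φ(372). φ is multiplicative, with φ(p^e) = p^e − p^(e−1). Factorise 372 = 2^2 · 3 · 31. Then
  φ(372) = (2^2 − 2^1) · (3 − 1) · (31 − 1) = 2 · 2 · 30 = 120.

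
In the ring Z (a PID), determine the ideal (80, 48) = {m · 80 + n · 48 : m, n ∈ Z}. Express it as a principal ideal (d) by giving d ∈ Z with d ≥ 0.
In the PID Z, (a, b) is generated by gcd(a, b). Compute gcd(80, 48) with the extended Euclidean algorithm, tracking rows (r, s, t) with s·80 + t·48 = r:
  row A: (80, 1, 0)   [1·80 + 0·48 = 80]
  row B: (48, 0, 1)   [0·80 + 1·48 = 48]
  80 = 1·48 + 32   → row C = row A − 1·row B = (32, 1, −1)   [check: 1·80 − 1·48 = 32]
  48 = 1·32 + 16   → row D = row B − 1·row C = (16, −1, 2)   [check: −1·80 + 2·48 = 16]
  32 = 2·16 + 0   → remainder 0, stop. gcd = 16 (last nonzero row D).
So gcd(80, 48) = 16, with Bézout identity −1·80 + 2·48 = 16. Containment (⊇): the Bézout identity exhibits 16 as an element of (80, 48), giving (16) ⊆ (80, 48). Containment (⊆): since 16 | 80 and 16 | 48 (80 = 16·5, 48 = 16·3), every Z-linear combination of 80 and 48 is divisible by 16, so (80, 48) ⊆ (16). Therefore (80, 48) = (16), d = 16.

Final answer: (80, 48) = (16); d = 16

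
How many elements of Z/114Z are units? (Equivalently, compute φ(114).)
An element a ∈ Z/114Z is a unit iff gcd(a, 114) = 1, so the number of units is φ(114). φ is multiplicative, with φ(p^e) = p^e − p^(e−1). Factorise 114 = 2 · 3 · 19. Then
  φ(114) = (2 − 1) · (3 − 1) · (19 − 1) = 1 · 2 · 18 = 36.

Final answer: Z/114Z has φ(114) = 36 units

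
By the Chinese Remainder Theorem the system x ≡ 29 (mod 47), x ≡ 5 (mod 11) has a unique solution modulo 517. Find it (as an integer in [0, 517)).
The moduli 47, 11 are pairwise coprime, so by the CRT there is a unique solution mod 47·11 = 517.
Solve by successive substitution. Start with x ≡ 29 (mod 47).
  Combine with x ≡ 5 (mod 11): write x = 29 + 47·t and require 29 + 47·t ≡ 5 (mod 11), i.e. 47·t ≡ 5 − 29 ≡ 9 (mod 11). Since 47^(−1) ≡ 4 (mod 11) (47 ≡ 3 (mod 11)), t ≡ 4·9 ≡ 3 (mod 11). So x ≡ 29 + 47·3 = 170 (mod 517).
Unique solution in [0, 517): x = 170.

Final answer: x ≡ 170 (mod 517); the representative in [0, 517) is 170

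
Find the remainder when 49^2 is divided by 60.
1

Use repeated squaring. Binary(2) = 10. Walk through the bits of the exponent 2 left-to-right: at each bit after the leading one, square the running value, then multiply by 49 if the bit is 1 (always reducing mod 60):
  bit 1 = 1 (leading): start with 49.
  bit 2 = 0: square 49^2 = 2401 ≡ 1 (mod 60).
Final value: 49^2 ≡ 1 (mod 60).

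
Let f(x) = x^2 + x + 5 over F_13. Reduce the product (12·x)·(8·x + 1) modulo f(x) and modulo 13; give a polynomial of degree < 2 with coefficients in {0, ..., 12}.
Multiply as integer polynomials: a · b = 96·x^2 + 12·x. Reducing coefficients mod 13: a · b ≡ 5·x^2 + 12·x. Now divide by f(x) = x^2 + x + 5 in F_13[x], eliminating the leading term at each step:
  leading term 5·x^2: subtract (5)·f(x) = 5·x^2 + 5·x + 12, leaving 7·x + 1 (coefficients mod 13)
The degree is now < 2, so this is the remainder. Hence a · b ≡ 7·x + 1 in F_13[x]/(f).

Final answer: a · b ≡ 7·x + 1 (mod f(x))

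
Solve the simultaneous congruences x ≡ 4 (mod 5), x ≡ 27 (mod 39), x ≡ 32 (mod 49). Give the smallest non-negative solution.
The moduli 5, 39, 49 are pairwise coprime, so by the CRT there is a unique solution mod 5·39·49 = 9555.
Solve by successive substitution. Start with x ≡ 4 (mod 5).
  Combine with x ≡ 27 (mod 39): write x = 4 + 5·t and require 4 + 5·t ≡ 27 (mod 39), i.e. 5·t ≡ 27 − 4 ≡ 23 (mod 39). Since 5^(−1) ≡ 8 (mod 39), t ≡ 8·23 ≡ 28 (mod 39). So x ≡ 4 + 5·28 = 144 (mod 195).
  Combine with x ≡ 32 (mod 49): write x = 144 + 195·t and require 144 + 195·t ≡ 32 (mod 49), i.e. 195·t ≡ 32 − 144 ≡ 35 (mod 49). Since 195^(−1) ≡ 48 (mod 49) (195 ≡ 48 (mod 49)), t ≡ 48·35 ≡ 14 (mod 49). So x ≡ 144 + 195·14 = 2874 (mod 9555).
Unique solution in [0, 9555): x = 2874.

Final answer: x ≡ 2874 (mod 9555); the representative in [0, 9555) is 2874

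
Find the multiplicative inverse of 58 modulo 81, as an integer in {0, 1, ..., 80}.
58^(−1) ≡ 7 (mod 81)

Apply the extended Euclidean algorithm to (81, 58), tracking rows (r, s, t) with s·81 + t·58 = r. Each division r_prev = q·r_cur + r_new produces the new row as (previous row) − q·(current row):
  row A: (81, 1, 0)   [1·81 + 0·58 = 81]
  row B: (58, 0, 1)   [0·81 + 1·58 = 58]
  81 = 1·58 + 23   → row C = row A − 1·row B = (23, 1, −1)   [check: 1·81 − 1·58 = 23]
  58 = 2·23 + 12   → row D = row B − 2·row C = (12, −2, 3)   [check: −2·81 + 3·58 = 12]
  23 = 1·12 + 11   → row E = row C − 1·row D = (11, 3, −4)   [check: 3·81 − 4·58 = 11]
  12 = 1·11 + 1   → row F = row D − 1·row E = (1, −5, 7)   [check: −5·81 + 7·58 = 1]
  11 = 11·1 + 0   → remainder 0, stop. gcd = 1 (last nonzero row F).
The gcd is 1, so 58 is invertible mod 81. The last nonzero row gives −5·81 + 7·58 = 1, so t = 7. So 58^(−1) ≡ 7 (mod 81). Verify: 58 · 7 = 406 ≡ 1 (mod 81). ✓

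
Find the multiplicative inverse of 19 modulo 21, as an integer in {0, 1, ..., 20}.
19^(−1) ≡ 10 (mod 21)

Apply the extended Euclidean algorithm to (21, 19), tracking rows (r, s, t) with s·21 + t·19 = r. Each division r_prev = q·r_cur + r_new produces the new row as (previous row) − q·(current row):
  row A: (21, 1, 0)   [1·21 + 0·19 = 21]
  row B: (19, 0, 1)   [0·21 + 1·19 = 19]
  21 = 1·19 + 2   → row C = row A − 1·row B = (2, 1, −1)   [check: 1·21 − 1·19 = 2]
  19 = 9·2 + 1   → row D = row B − 9·row C = (1, −9, 10)   [check: −9·21 + 10·19 = 1]
  2 = 2·1 + 0   → remainder 0, stop. gcd = 1 (last nonzero row D).
The gcd is 1, so 19 is invertible mod 21. The last nonzero row gives −9·21 + 10·19 = 1, so t = 10. So 19^(−1) ≡ 10 (mod 21). Verify: 19 · 10 = 190 ≡ 1 (mod 21). ✓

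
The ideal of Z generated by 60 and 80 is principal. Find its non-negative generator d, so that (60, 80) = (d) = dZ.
(60, 80) = (20); d = 20

In the PID Z, (a, b) is generated by gcd(a, b). Compute gcd(80, 60) with the extended Euclidean algorithm, tracking rows (r, s, t) with s·80 + t·60 = r:
  row A: (80, 1, 0)   [1·80 + 0·60 = 80]
  row B: (60, 0, 1)   [0·80 + 1·60 = 60]
  80 = 1·60 + 20   → row C = row A − 1·row B = (20, 1, −1)   [check: 1·80 − 1·60 = 20]
  60 = 3·20 + 0   → remainder 0, stop. gcd = 20 (last nonzero row C).
So gcd(60, 80) = 20, with Bézout identity 1·80 − 1·60 = 20. Containment (⊇): the Bézout identity exhibits 20 as an element of (60, 80), giving (20) ⊆ (60, 80). Containment (⊆): since 20 | 60 and 20 | 80 (60 = 20·3, 80 = 20·4), every Z-linear combination of 60 and 80 is divisible by 20, so (60, 80) ⊆ (20). Therefore (60, 80) = (20), d = 20.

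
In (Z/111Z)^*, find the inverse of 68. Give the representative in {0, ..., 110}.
Apply the extended Euclidean algorithm to (111, 68), tracking rows (r, s, t) with s·111 + t·68 = r. Each division r_prev = q·r_cur + r_new produces the new row as (previous row) − q·(current row):
  row A: (111, 1, 0)   [1·111 + 0·68 = 111]
  row B: (68, 0, 1)   [0·111 + 1·68 = 68]
  111 = 1·68 + 43   → row C = row A − 1·row B = (43, 1, −1)   [check: 1·111 − 1·68 = 43]
  68 = 1·43 + 25   → row D = row B − 1·row C = (25, −1, 2)   [check: −1·111 + 2·68 = 25]
  43 = 1·25 + 18   → row E = row C − 1·row D = (18, 2, −3)   [check: 2·111 − 3·68 = 18]
  25 = 1·18 + 7   → row F = row D − 1·row E = (7, −3, 5)   [check: −3·111 + 5·68 = 7]
  18 = 2·7 + 4   → row G = row E − 2·row F = (4, 8, −13)   [check: 8·111 − 13·68 = 4]
  7 = 1·4 + 3   → row H = row F − 1·row G = (3, −11, 18)   [check: −11·111 + 18·68 = 3]
  4 = 1·3 + 1   → row I = row G − 1·row H = (1, 19, −31)   [check: 19·111 − 31·68 = 1]
  3 = 3·1 + 0   → remainder 0, stop. gcd = 1 (last nonzero row I).
The gcd is 1, so 68 is invertible mod 111. The last nonzero row gives 19·111 − 31·68 = 1, so t = −31. So 68^(−1) ≡ −31 ≡ 80 (mod 111). Verify: 68 · 80 = 5440 ≡ 1 (mod 111). ✓

Final answer: 68^(−1) ≡ 80 (mod 111)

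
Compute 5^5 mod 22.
1

Use repeated squaring. Binary(5) = 101. Walk through the bits of the exponent 5 left-to-right: at each bit after the leading one, square the running value, then multiply by 5 if the bit is 1 (always reducing mod 22):
  bit 1 = 1 (leading): start with 5.
  bit 2 = 0: square 5^2 = 25 ≡ 3 (mod 22).
  bit 3 = 1: square 3^2 = 9; bit is 1, so multiply 9·5 = 45 ≡ 1 (mod 22).
Final value: 5^5 ≡ 1 (mod 22).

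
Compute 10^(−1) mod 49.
10^(−1) ≡ 5 (mod 49)

Apply the extended Euclidean algorithm to (49, 10), tracking rows (r, s, t) with s·49 + t·10 = r. Each division r_prev = q·r_cur + r_new produces the new row as (previous row) − q·(current row):
  row A: (49, 1, 0)   [1·49 + 0·10 = 49]
  row B: (10, 0, 1)   [0·49 + 1·10 = 10]
  49 = 4·10 + 9   → row C = row A − 4·row B = (9, 1, −4)   [check: 1·49 − 4·10 = 9]
  10 = 1·9 + 1   → row D = row B − 1·row C = (1, −1, 5)   [check: −1·49 + 5·10 = 1]
  9 = 9·1 + 0   → remainder 0, stop. gcd = 1 (last nonzero row D).
The gcd is 1, so 10 is invertible mod 49. The last nonzero row gives −1·49 + 5·10 = 1, so t = 5. So 10^(−1) ≡ 5 (mod 49). Verify: 10 · 5 = 50 ≡ 1 (mod 49). ✓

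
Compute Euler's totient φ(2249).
φ(2249) = 2064

φ is multiplicative, with φ(p^e) = p^e − p^(e−1). Factorise 2249 = 13 · 173. Then
  φ(2249) = (13 − 1) · (173 − 1) = 12 · 172 = 2064.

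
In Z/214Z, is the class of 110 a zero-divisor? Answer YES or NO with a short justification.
gcd(110, 214) = 2 > 1, so 110 is not a unit in Z/214Z. In Z/nZ every nonzero non-unit is a zero-divisor: explicitly, take b = 214/gcd = 107 ≠ 0 (mod 214); then 110·107 = 11770 = 55·214, i.e. 110·107 ≡ 0 (mod 214). So 110 is a zero-divisor.

Final answer: YES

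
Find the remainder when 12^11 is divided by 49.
24

Use repeated squaring. Binary(11) = 1011. Walk through the bits of the exponent 11 left-to-right: at each bit after the leading one, square the running value, then multiply by 12 if the bit is 1 (always reducing mod 49):
  bit 1 = 1 (leading): start with 12.
  bit 2 = 0: square 12^2 = 144 ≡ 46 (mod 49).
  bit 3 = 1: square 46^2 = 2116 ≡ 9; bit is 1, so multiply 9·12 = 108 ≡ 10 (mod 49).
  bit 4 = 1: square 10^2 = 100 ≡ 2; bit is 1, so multiply 2·12 = 24 (mod 49).
Final value: 12^11 ≡ 24 (mod 49).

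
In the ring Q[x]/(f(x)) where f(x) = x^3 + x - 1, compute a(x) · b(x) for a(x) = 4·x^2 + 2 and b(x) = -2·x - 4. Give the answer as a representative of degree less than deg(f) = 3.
a · b ≡ -16·x^2 + 4·x - 16 (mod f(x))

First multiply in Q[x] without reducing: a · b = -8·x^3 - 16·x^2 - 4·x - 8. Now divide by f(x) = x^3 + x - 1, eliminating the leading term at each step:
  leading term -8·x^3: subtract (-8)·f(x) = -8·x^3 - 8·x + 8, leaving -16·x^2 + 4·x - 16
The degree is now < 3, so this is the remainder. Hence a · b ≡ -16·x^2 + 4·x - 16 in Q[x]/(f).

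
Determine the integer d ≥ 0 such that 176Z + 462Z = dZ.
In the PID Z, (a, b) is generated by gcd(a, b). Compute gcd(462, 176) with the extended Euclidean algorithm, tracking rows (r, s, t) with s·462 + t·176 = r:
  row A: (462, 1, 0)   [1·462 + 0·176 = 462]
  row B: (176, 0, 1)   [0·462 + 1·176 = 176]
  462 = 2·176 + 110   → row C = row A − 2·row B = (110, 1, −2)   [check: 1·462 − 2·176 = 110]
  176 = 1·110 + 66   → row D = row B − 1·row C = (66, −1, 3)   [check: −1·462 + 3·176 = 66]
  110 = 1·66 + 44   → row E = row C − 1·row D = (44, 2, −5)   [check: 2·462 − 5·176 = 44]
  66 = 1·44 + 22   → row F = row D − 1·row E = (22, −3, 8)   [check: −3·462 + 8·176 = 22]
  44 = 2·22 + 0   → remainder 0, stop. gcd = 22 (last nonzero row F).
So gcd(176, 462) = 22, with Bézout identity −3·462 + 8·176 = 22. Containment (⊇): the Bézout identity exhibits 22 as an element of (176, 462), giving (22) ⊆ (176, 462). Containment (⊆): since 22 | 176 and 22 | 462 (176 = 22·8, 462 = 22·21), every Z-linear combination of 176 and 462 is divisible by 22, so (176, 462) ⊆ (22). Therefore (176, 462) = (22), d = 22.

Final answer: (176, 462) = (22); d = 22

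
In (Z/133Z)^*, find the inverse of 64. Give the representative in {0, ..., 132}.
Apply the extended Euclidean algorithm to (133, 64), tracking rows (r, s, t) with s·133 + t·64 = r. Each division r_prev = q·r_cur + r_new produces the new row as (previous row) − q·(current row):
  row A: (133, 1, 0)   [1·133 + 0·64 = 133]
  row B: (64, 0, 1)   [0·133 + 1·64 = 64]
  133 = 2·64 + 5   → row C = row A − 2·row B = (5, 1, −2)   [check: 1·133 − 2·64 = 5]
  64 = 12·5 + 4   → row D = row B − 12·row C = (4, −12, 25)   [check: −12·133 + 25·64 = 4]
  5 = 1·4 + 1   → row E = row C − 1·row D = (1, 13, −27)   [check: 13·133 − 27·64 = 1]
  4 = 4·1 + 0   → remainder 0, stop. gcd = 1 (last nonzero row E).
The gcd is 1, so 64 is invertible mod 133. The last nonzero row gives 13·133 − 27·64 = 1, so t = −27. So 64^(−1) ≡ −27 ≡ 106 (mod 133). Verify: 64 · 106 = 6784 ≡ 1 (mod 133). ✓

Final answer: 64^(−1) ≡ 106 (mod 133)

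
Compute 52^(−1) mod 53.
Apply the extended Euclidean algorithm to (53, 52), tracking rows (r, s, t) with s·53 + t·52 = r. Each division r_prev = q·r_cur + r_new produces the new row as (previous row) − q·(current row):
  row A: (53, 1, 0)   [1·53 + 0·52 = 53]
  row B: (52, 0, 1)   [0·53 + 1·52 = 52]
  53 = 1·52 + 1   → row C = row A − 1·row B = (1, 1, −1)   [check: 1·53 − 1·52 = 1]
  52 = 52·1 + 0   → remainder 0, stop. gcd = 1 (last nonzero row C).
The gcd is 1, so 52 is invertible mod 53. The last nonzero row gives 1·53 − 1·52 = 1, so t = −1. So 52^(−1) ≡ −1 ≡ 52 (mod 53). Verify: 52 · 52 = 2704 ≡ 1 (mod 53). ✓

Final answer: 52^(−1) ≡ 52 (mod 53)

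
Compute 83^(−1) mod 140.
83^(−1) ≡ 27 (mod 140)

Apply the extended Euclidean algorithm to (140, 83), tracking rows (r, s, t) with s·140 + t·83 = r. Each division r_prev = q·r_cur + r_new produces the new row as (previous row) − q·(current row):
  row A: (140, 1, 0)   [1·140 + 0·83 = 140]
  row B: (83, 0, 1)   [0·140 + 1·83 = 83]
  140 = 1·83 + 57   → row C = row A − 1·row B = (57, 1, −1)   [check: 1·140 − 1·83 = 57]
  83 = 1·57 + 26   → row D = row B − 1·row C = (26, −1, 2)   [check: −1·140 + 2·83 = 26]
  57 = 2·26 + 5   → row E = row C − 2·row D = (5, 3, −5)   [check: 3·140 − 5·83 = 5]
  26 = 5·5 + 1   → row F = row D − 5·row E = (1, −16, 27)   [check: −16·140 + 27·83 = 1]
  5 = 5·1 + 0   → remainder 0, stop. gcd = 1 (last nonzero row F).
The gcd is 1, so 83 is invertible mod 140. The last nonzero row gives −16·140 + 27·83 = 1, so t = 27. So 83^(−1) ≡ 27 (mod 140). Verify: 83 · 27 = 2241 ≡ 1 (mod 140). ✓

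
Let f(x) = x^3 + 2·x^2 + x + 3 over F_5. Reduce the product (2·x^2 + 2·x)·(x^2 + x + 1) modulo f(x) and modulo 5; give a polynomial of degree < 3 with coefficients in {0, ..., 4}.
Multiply as integer polynomials: a · b = 2·x^4 + 4·x^3 + 4·x^2 + 2·x. Reducing coefficients mod 5: a · b ≡ 2·x^4 + 4·x^3 + 4·x^2 + 2·x. Now divide by f(x) = x^3 + 2·x^2 + x + 3 in F_5[x], eliminating the leading term at each step:
  leading term 2·x^4: subtract (2·x)·f(x) = 2·x^4 + 4·x^3 + 2·x^2 + x, leaving 2·x^2 + x (coefficients mod 5)
The degree is now < 3, so this is the remainder. Hence a · b ≡ 2·x^2 + x in F_5[x]/(f).

Final answer: a · b ≡ 2·x^2 + x (mod f(x))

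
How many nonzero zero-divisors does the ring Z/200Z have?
In Z/200Z each nonzero element is either a unit (gcd with 200 is 1) or a zero-divisor (gcd > 1). The number of units is φ(200): factorise 200 = 2^3 · 5^2, so φ(200) = (2^3 − 2^2) · (5^2 − 5^1) = 4 · 20 = 80. The nonzero elements number 200 − 1 = 199. Hence the nonzero zero-divisors number 199 − 80 = 119.

Final answer: Z/200Z has 119 nonzero zero-divisors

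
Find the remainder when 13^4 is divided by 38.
23

Use repeated squaring. Binary(4) = 100. Walk through the bits of the exponent 4 left-to-right: at each bit after the leading one, square the running value, then multiply by 13 if the bit is 1 (always reducing mod 38):
  bit 1 = 1 (leading): start with 13.
  bit 2 = 0: square 13^2 = 169 ≡ 17 (mod 38).
  bit 3 = 0: square 17^2 = 289 ≡ 23 (mod 38).
Final value: 13^4 ≡ 23 (mod 38).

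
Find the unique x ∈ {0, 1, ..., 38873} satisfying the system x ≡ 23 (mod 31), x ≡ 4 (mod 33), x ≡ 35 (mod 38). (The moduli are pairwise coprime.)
The moduli 31, 33, 38 are pairwise coprime, so by the CRT there is a unique solution mod 31·33·38 = 38874.
Solve by successive substitution. Start with x ≡ 23 (mod 31).
  Combine with x ≡ 4 (mod 33): write x = 23 + 31·t and require 23 + 31·t ≡ 4 (mod 33), i.e. 31·t ≡ 4 − 23 ≡ 14 (mod 33). Since 31^(−1) ≡ 16 (mod 33), t ≡ 16·14 ≡ 26 (mod 33). So x ≡ 23 + 31·26 = 829 (mod 1023).
  Combine with x ≡ 35 (mod 38): write x = 829 + 1023·t and require 829 + 1023·t ≡ 35 (mod 38), i.e. 1023·t ≡ 35 − 829 ≡ 4 (mod 38). Since 1023^(−1) ≡ 25 (mod 38) (1023 ≡ 35 (mod 38)), t ≡ 25·4 ≡ 24 (mod 38). So x ≡ 829 + 1023·24 = 25381 (mod 38874).
Unique solution in [0, 38874): x = 25381.

Final answer: x ≡ 25381 (mod 38874); the representative in [0, 38874) is 25381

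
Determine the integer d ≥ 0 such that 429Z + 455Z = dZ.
(429, 455) = (13); d = 13

In the PID Z, (a, b) is generated by gcd(a, b). Compute gcd(455, 429) with the extended Euclidean algorithm, tracking rows (r, s, t) with s·455 + t·429 = r:
  row A: (455, 1, 0)   [1·455 + 0·429 = 455]
  row B: (429, 0, 1)   [0·455 + 1·429 = 429]
  455 = 1·429 + 26   → row C = row A − 1·row B = (26, 1, −1)   [check: 1·455 − 1·429 = 26]
  429 = 16·26 + 13   → row D = row B − 16·row C = (13, −16, 17)   [check: −16·455 + 17·429 = 13]
  26 = 2·13 + 0   → remainder 0, stop. gcd = 13 (last nonzero row D).
So gcd(429, 455) = 13, with Bézout identity −16·455 + 17·429 = 13. Containment (⊇): the Bézout identity exhibits 13 as an element of (429, 455), giving (13) ⊆ (429, 455). Containment (⊆): since 13 | 429 and 13 | 455 (429 = 13·33, 455 = 13·35), every Z-linear combination of 429 and 455 is divisible by 13, so (429, 455) ⊆ (13). Therefore (429, 455) = (13), d = 13.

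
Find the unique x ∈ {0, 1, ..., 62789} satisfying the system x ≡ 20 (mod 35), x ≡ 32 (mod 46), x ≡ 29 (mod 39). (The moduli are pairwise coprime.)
x ≡ 10520 (mod 62790); the representative in [0, 62790) is 10520

The moduli 35, 46, 39 are pairwise coprime, so by the CRT there is a unique solution mod 35·46·39 = 62790.
Solve by successive substitution. Start with x ≡ 20 (mod 35).
  Combine with x ≡ 32 (mod 46): write x = 20 + 35·t and require 20 + 35·t ≡ 32 (mod 46), i.e. 35·t ≡ 32 − 20 ≡ 12 (mod 46). Since 35^(−1) ≡ 25 (mod 46), t ≡ 25·12 ≡ 24 (mod 46). So x ≡ 20 + 35·24 = 860 (mod 1610).
  Combine with x ≡ 29 (mod 39): write x = 860 + 1610·t and require 860 + 1610·t ≡ 29 (mod 39), i.e. 1610·t ≡ 29 − 860 ≡ 27 (mod 39). Since 1610^(−1) ≡ 32 (mod 39) (1610 ≡ 11 (mod 39)), t ≡ 32·27 ≡ 6 (mod 39). So x ≡ 860 + 1610·6 = 10520 (mod 62790).
Unique solution in [0, 62790): x = 10520.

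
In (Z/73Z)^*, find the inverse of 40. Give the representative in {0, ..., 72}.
40^(−1) ≡ 42 (mod 73)

Apply the extended Euclidean algorithm to (73, 40), tracking rows (r, s, t) with s·73 + t·40 = r. Each division r_prev = q·r_cur + r_new produces the new row as (previous row) − q·(current row):
  row A: (73, 1, 0)   [1·73 + 0·40 = 73]
  row B: (40, 0, 1)   [0·73 + 1·40 = 40]
  73 = 1·40 + 33   → row C = row A − 1·row B = (33, 1, −1)   [check: 1·73 − 1·40 = 33]
  40 = 1·33 + 7   → row D = row B − 1·row C = (7, −1, 2)   [check: −1·73 + 2·40 = 7]
  33 = 4·7 + 5   → row E = row C − 4·row D = (5, 5, −9)   [check: 5·73 − 9·40 = 5]
  7 = 1·5 + 2   → row F = row D − 1·row E = (2, −6, 11)   [check: −6·73 + 11·40 = 2]
  5 = 2·2 + 1   → row G = row E − 2·row F = (1, 17, −31)   [check: 17·73 − 31·40 = 1]
  2 = 2·1 + 0   → remainder 0, stop. gcd = 1 (last nonzero row G).
The gcd is 1, so 40 is invertible mod 73. The last nonzero row gives 17·73 − 31·40 = 1, so t = −31. So 40^(−1) ≡ −31 ≡ 42 (mod 73). Verify: 40 · 42 = 1680 ≡ 1 (mod 73). ✓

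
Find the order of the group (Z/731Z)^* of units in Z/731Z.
|(Z/731Z)^*| = 672

(Z/731Z)^* consists of the classes a with gcd(a, 731) = 1, so its order is φ(731). φ is multiplicative, with φ(p^e) = p^e − p^(e−1). Factorise 731 = 17 · 43. Then
  φ(731) = (17 − 1) · (43 − 1) = 16 · 42 = 672.
Thus |(Z/731Z)^*| = 672.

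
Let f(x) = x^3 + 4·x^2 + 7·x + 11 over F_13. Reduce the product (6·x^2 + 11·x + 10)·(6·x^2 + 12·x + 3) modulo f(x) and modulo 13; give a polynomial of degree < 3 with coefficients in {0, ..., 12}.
Multiply as integer polynomials: a · b = 36·x^4 + 138·x^3 + 210·x^2 + 153·x + 30. Reducing coefficients mod 13: a · b ≡ 10·x^4 + 8·x^3 + 2·x^2 + 10·x + 4. Now divide by f(x) = x^3 + 4·x^2 + 7·x + 11 in F_13[x], eliminating the leading term at each step:
  leading term 10·x^4: subtract (10·x)·f(x) = 10·x^4 + x^3 + 5·x^2 + 6·x, leaving 7·x^3 + 10·x^2 + 4·x + 4 (coefficients mod 13)
  leading term 7·x^3: subtract (7)·f(x) = 7·x^3 + 2·x^2 + 10·x + 12, leaving 8·x^2 + 7·x + 5 (coefficients mod 13)
The degree is now < 3, so this is the remainder. Hence a · b ≡ 8·x^2 + 7·x + 5 in F_13[x]/(f).

Final answer: a · b ≡ 8·x^2 + 7·x + 5 (mod f(x))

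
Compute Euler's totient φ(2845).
φ(2845) = 2272

φ is multiplicative, with φ(p^e) = p^e − p^(e−1). Factorise 2845 = 5 · 569. Then
  φ(2845) = (5 − 1) · (569 − 1) = 4 · 568 = 2272.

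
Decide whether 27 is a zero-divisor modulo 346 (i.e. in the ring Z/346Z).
NO

gcd(27, 346) = 1, so 27 is a unit in Z/346Z (it has a multiplicative inverse). A unit cannot be a zero-divisor: if 27·b ≡ 0 then multiplying both sides by 27^(−1) gives b ≡ 0. So 27 is not a zero-divisor.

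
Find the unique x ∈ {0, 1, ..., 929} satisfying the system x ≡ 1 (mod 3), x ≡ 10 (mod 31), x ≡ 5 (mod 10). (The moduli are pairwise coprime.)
x ≡ 475 (mod 930); the representative in [0, 930) is 475

The moduli 3, 31, 10 are pairwise coprime, so by the CRT there is a unique solution mod 3·31·10 = 930.
Solve by successive substitution. Start with x ≡ 1 (mod 3).
  Combine with x ≡ 10 (mod 31): write x = 1 + 3·t and require 1 + 3·t ≡ 10 (mod 31), i.e. 3·t ≡ 10 − 1 ≡ 9 (mod 31). Since 3^(−1) ≡ 21 (mod 31), t ≡ 21·9 ≡ 3 (mod 31). So x ≡ 1 + 3·3 = 10 (mod 93).
  Combine with x ≡ 5 (mod 10): write x = 10 + 93·t and require 10 + 93·t ≡ 5 (mod 10), i.e. 93·t ≡ 5 − 10 ≡ 5 (mod 10). Since 93^(−1) ≡ 7 (mod 10) (93 ≡ 3 (mod 10)), t ≡ 7·5 ≡ 5 (mod 10). So x ≡ 10 + 93·5 = 475 (mod 930).
Unique solution in [0, 930): x = 475.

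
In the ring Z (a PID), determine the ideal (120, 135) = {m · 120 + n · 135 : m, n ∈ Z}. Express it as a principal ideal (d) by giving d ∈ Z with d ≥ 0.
(120, 135) = (15); d = 15

In the PID Z, (a, b) is generated by gcd(a, b). Compute gcd(135, 120) with the extended Euclidean algorithm, tracking rows (r, s, t) with s·135 + t·120 = r:
  row A: (135, 1, 0)   [1·135 + 0·120 = 135]
  row B: (120, 0, 1)   [0·135 + 1·120 = 120]
  135 = 1·120 + 15   → row C = row A − 1·row B = (15, 1, −1)   [check: 1·135 − 1·120 = 15]
  120 = 8·15 + 0   → remainder 0, stop. gcd = 15 (last nonzero row C).
So gcd(120, 135) = 15, with Bézout identity 1·135 − 1·120 = 15. Containment (⊇): the Bézout identity exhibits 15 as an element of (120, 135), giving (15) ⊆ (120, 135). Containment (⊆): since 15 | 120 and 15 | 135 (120 = 15·8, 135 = 15·9), every Z-linear combination of 120 and 135 is divisible by 15, so (120, 135) ⊆ (15). Therefore (120, 135) = (15), d = 15.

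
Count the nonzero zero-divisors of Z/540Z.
Z/540Z has 395 nonzero zero-divisors

In Z/540Z each nonzero element is either a unit (gcd with 540 is 1) or a zero-divisor (gcd > 1). The number of units is φ(540): factorise 540 = 2^2 · 3^3 · 5, so φ(540) = (2^2 − 2^1) · (3^3 − 3^2) · (5 − 1) = 2 · 18 · 4 = 144. The nonzero elements number 540 − 1 = 539. Hence the nonzero zero-divisors number 539 − 144 = 395.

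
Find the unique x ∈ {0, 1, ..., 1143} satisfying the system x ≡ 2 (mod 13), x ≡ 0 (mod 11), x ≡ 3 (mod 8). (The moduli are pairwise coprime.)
The moduli 13, 11, 8 are pairwise coprime, so by the CRT there is a unique solution mod 13·11·8 = 1144.
Solve by successive substitution. Start with x ≡ 2 (mod 13).
  Combine with x ≡ 0 (mod 11): write x = 2 + 13·t and require 2 + 13·t ≡ 0 (mod 11), i.e. 13·t ≡ 0 − 2 ≡ 9 (mod 11). Since 13^(−1) ≡ 6 (mod 11) (13 ≡ 2 (mod 11)), t ≡ 6·9 ≡ 10 (mod 11). So x ≡ 2 + 13·10 = 132 (mod 143).
  Combine with x ≡ 3 (mod 8): write x = 132 + 143·t and require 132 + 143·t ≡ 3 (mod 8), i.e. 143·t ≡ 3 − 132 ≡ 7 (mod 8). Since 143^(−1) ≡ 7 (mod 8) (143 ≡ 7 (mod 8)), t ≡ 7·7 ≡ 1 (mod 8). So x ≡ 132 + 143·1 = 275 (mod 1144).
Unique solution in [0, 1144): x = 275.

Final answer: x ≡ 275 (mod 1144); the representative in [0, 1144) is 275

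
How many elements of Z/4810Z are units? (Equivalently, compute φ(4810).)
An element a ∈ Z/4810Z is a unit iff gcd(a, 4810) = 1, so the number of units is φ(4810). φ is multiplicative, with φ(p^e) = p^e − p^(e−1). Factorise 4810 = 2 · 5 · 13 · 37. Then
  φ(4810) = (2 − 1) · (5 − 1) · (13 − 1) · (37 − 1) = 1 · 4 · 12 · 36 = 1728.

Final answer: Z/4810Z has φ(4810) = 1728 units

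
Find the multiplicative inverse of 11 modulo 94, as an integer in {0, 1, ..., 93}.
Apply the extended Euclidean algorithm to (94, 11), tracking rows (r, s, t) with s·94 + t·11 = r. Each division r_prev = q·r_cur + r_new produces the new row as (previous row) − q·(current row):
  row A: (94, 1, 0)   [1·94 + 0·11 = 94]
  row B: (11, 0, 1)   [0·94 + 1·11 = 11]
  94 = 8·11 + 6   → row C = row A − 8·row B = (6, 1, −8)   [check: 1·94 − 8·11 = 6]
  11 = 1·6 + 5   → row D = row B − 1·row C = (5, −1, 9)   [check: −1·94 + 9·11 = 5]
  6 = 1·5 + 1   → row E = row C − 1·row D = (1, 2, −17)   [check: 2·94 − 17·11 = 1]
  5 = 5·1 + 0   → remainder 0, stop. gcd = 1 (last nonzero row E).
The gcd is 1, so 11 is invertible mod 94. The last nonzero row gives 2·94 − 17·11 = 1, so t = −17. So 11^(−1) ≡ −17 ≡ 77 (mod 94). Verify: 11 · 77 = 847 ≡ 1 (mod 94). ✓

Final answer: 11^(−1) ≡ 77 (mod 94)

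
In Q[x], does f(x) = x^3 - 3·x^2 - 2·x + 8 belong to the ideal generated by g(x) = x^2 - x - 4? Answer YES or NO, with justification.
YES

In Q[x] the ideal (g) consists of all multiples of g, so f ∈ (g) iff g | f, i.e. iff the remainder of f on division by g is 0. Divide f by g (g is monic, so eliminate the leading term of the running remainder at each step):
  leading term x^3: subtract (x)·g(x) = x^3 - x^2 - 4·x, leaving -2·x^2 + 2·x + 8
  leading term -2·x^2: subtract (-2)·g(x) = -2·x^2 + 2·x + 8, leaving 0
The remainder is 0, so f(x) = g(x) · h(x) with h(x) = x - 2. Hence g | f, i.e. f ∈ (g).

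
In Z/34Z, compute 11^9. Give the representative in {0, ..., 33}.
23

Use repeated squaring. Binary(9) = 1001. Walk through the bits of the exponent 9 left-to-right: at each bit after the leading one, square the running value, then multiply by 11 if the bit is 1 (always reducing mod 34):
  bit 1 = 1 (leading): start with 11.
  bit 2 = 0: square 11^2 = 121 ≡ 19 (mod 34).
  bit 3 = 0: square 19^2 = 361 ≡ 21 (mod 34).
  bit 4 = 1: square 21^2 = 441 ≡ 33; bit is 1, so multiply 33·11 = 363 ≡ 23 (mod 34).
Final value: 11^9 ≡ 23 (mod 34).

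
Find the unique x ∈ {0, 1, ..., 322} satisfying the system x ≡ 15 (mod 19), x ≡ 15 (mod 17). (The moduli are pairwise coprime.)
x ≡ 15 (mod 323); the representative in [0, 323) is 15

The moduli 19, 17 are pairwise coprime, so by the CRT there is a unique solution mod 19·17 = 323.
Solve by successive substitution. Start with x ≡ 15 (mod 19).
  Combine with x ≡ 15 (mod 17): write x = 15 + 19·t and require 15 + 19·t ≡ 15 (mod 17), i.e. 19·t ≡ 15 − 15 ≡ 0 (mod 17). Since 19^(−1) ≡ 9 (mod 17) (19 ≡ 2 (mod 17)), t ≡ 9·0 ≡ 0 (mod 17). So x ≡ 15 + 19·0 = 15 (mod 323).
Unique solution in [0, 323): x = 15.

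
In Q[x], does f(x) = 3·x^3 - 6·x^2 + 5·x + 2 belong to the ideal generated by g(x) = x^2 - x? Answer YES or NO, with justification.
NO

In Q[x] the ideal (g) consists of all multiples of g, so f ∈ (g) iff g | f, i.e. iff the remainder of f on division by g is 0. Divide f by g (g is monic, so eliminate the leading term of the running remainder at each step):
  leading term 3·x^3: subtract (3·x)·g(x) = 3·x^3 - 3·x^2, leaving -3·x^2 + 5·x + 2
  leading term -3·x^2: subtract (-3)·g(x) = -3·x^2 + 3·x, leaving 2·x + 2
The remainder r(x) = 2·x + 2 ≠ 0 (and deg r < deg g), so g ∤ f, i.e. f ∉ (g).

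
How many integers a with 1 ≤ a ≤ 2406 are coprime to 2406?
The number of a ∈ {1, ..., 2406} with gcd(a, 2406) = 1 is by definition Euler's totient φ(2406). φ is multiplicative, with φ(p^e) = p^e − p^(e−1). Factorise 2406 = 2 · 3 · 401. Then
  φ(2406) = (2 − 1) · (3 − 1) · (401 − 1) = 1 · 2 · 400 = 800.
So there are 800 such integers.

Final answer: 800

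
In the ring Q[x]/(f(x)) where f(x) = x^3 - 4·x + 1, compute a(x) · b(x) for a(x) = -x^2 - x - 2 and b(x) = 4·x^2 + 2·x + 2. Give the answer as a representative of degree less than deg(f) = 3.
First multiply in Q[x] without reducing: a · b = -4·x^4 - 6·x^3 - 12·x^2 - 6·x - 4. Now divide by f(x) = x^3 - 4·x + 1, eliminating the leading term at each step:
  leading term -4·x^4: subtract (-4·x)·f(x) = -4·x^4 + 16·x^2 - 4·x, leaving -6·x^3 - 28·x^2 - 2·x - 4
  leading term -6·x^3: subtract (-6)·f(x) = -6·x^3 + 24·x - 6, leaving -28·x^2 - 26·x + 2
The degree is now < 3, so this is the remainder. Hence a · b ≡ -28·x^2 - 26·x + 2 in Q[x]/(f).

Final answer: a · b ≡ -28·x^2 - 26·x + 2 (mod f(x))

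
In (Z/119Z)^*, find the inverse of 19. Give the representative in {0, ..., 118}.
Apply the extended Euclidean algorithm to (119, 19), tracking rows (r, s, t) with s·119 + t·19 = r. Each division r_prev = q·r_cur + r_new produces the new row as (previous row) − q·(current row):
  row A: (119, 1, 0)   [1·119 + 0·19 = 119]
  row B: (19, 0, 1)   [0·119 + 1·19 = 19]
  119 = 6·19 + 5   → row C = row A − 6·row B = (5, 1, −6)   [check: 1·119 − 6·19 = 5]
  19 = 3·5 + 4   → row D = row B − 3·row C = (4, −3, 19)   [check: −3·119 + 19·19 = 4]
  5 = 1·4 + 1   → row E = row C − 1·row D = (1, 4, −25)   [check: 4·119 − 25·19 = 1]
  4 = 4·1 + 0   → remainder 0, stop. gcd = 1 (last nonzero row E).
The gcd is 1, so 19 is invertible mod 119. The last nonzero row gives 4·119 − 25·19 = 1, so t = −25. So 19^(−1) ≡ −25 ≡ 94 (mod 119). Verify: 19 · 94 = 1786 ≡ 1 (mod 119). ✓

Final answer: 19^(−1) ≡ 94 (mod 119)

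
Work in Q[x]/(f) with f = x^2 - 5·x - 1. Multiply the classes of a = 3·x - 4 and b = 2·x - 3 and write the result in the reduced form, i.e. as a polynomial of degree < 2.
a · b ≡ 13·x + 18 (mod f(x))

First multiply in Q[x] without reducing: a · b = 6·x^2 - 17·x + 12. Now divide by f(x) = x^2 - 5·x - 1, eliminating the leading term at each step:
  leading term 6·x^2: subtract (6)·f(x) = 6·x^2 - 30·x - 6, leaving 13·x + 18
The degree is now < 2, so this is the remainder. Hence a · b ≡ 13·x + 18 in Q[x]/(f).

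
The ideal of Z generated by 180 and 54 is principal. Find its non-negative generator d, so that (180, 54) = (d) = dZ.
(180, 54) = (18); d = 18

In the PID Z, (a, b) is generated by gcd(a, b). Compute gcd(180, 54) with the extended Euclidean algorithm, tracking rows (r, s, t) with s·180 + t·54 = r:
  row A: (180, 1, 0)   [1·180 + 0·54 = 180]
  row B: (54, 0, 1)   [0·180 + 1·54 = 54]
  180 = 3·54 + 18   → row C = row A − 3·row B = (18, 1, −3)   [check: 1·180 − 3·54 = 18]
  54 = 3·18 + 0   → remainder 0, stop. gcd = 18 (last nonzero row C).
So gcd(180, 54) = 18, with Bézout identity 1·180 − 3·54 = 18. Containment (⊇): the Bézout identity exhibits 18 as an element of (180, 54), giving (18) ⊆ (180, 54). Containment (⊆): since 18 | 180 and 18 | 54 (180 = 18·10, 54 = 18·3), every Z-linear combination of 180 and 54 is divisible by 18, so (180, 54) ⊆ (18). Therefore (180, 54) = (18), d = 18.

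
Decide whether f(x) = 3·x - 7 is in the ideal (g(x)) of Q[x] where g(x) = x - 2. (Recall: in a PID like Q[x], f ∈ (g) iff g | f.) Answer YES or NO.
NO

In Q[x] the ideal (g) consists of all multiples of g, so f ∈ (g) iff g | f, i.e. iff the remainder of f on division by g is 0. Divide f by g (g is monic, so eliminate the leading term of the running remainder at each step):
  leading term 3·x: subtract (3)·g(x) = 3·x - 6, leaving -1
The remainder r(x) = -1 ≠ 0 (and deg r < deg g), so g ∤ f, i.e. f ∉ (g).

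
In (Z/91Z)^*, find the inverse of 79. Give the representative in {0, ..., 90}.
Apply the extended Euclidean algorithm to (91, 79), tracking rows (r, s, t) with s·91 + t·79 = r. Each division r_prev = q·r_cur + r_new produces the new row as (previous row) − q·(current row):
  row A: (91, 1, 0)   [1·91 + 0·79 = 91]
  row B: (79, 0, 1)   [0·91 + 1·79 = 79]
  91 = 1·79 + 12   → row C = row A − 1·row B = (12, 1, −1)   [check: 1·91 − 1·79 = 12]
  79 = 6·12 + 7   → row D = row B − 6·row C = (7, −6, 7)   [check: −6·91 + 7·79 = 7]
  12 = 1·7 + 5   → row E = row C − 1·row D = (5, 7, −8)   [check: 7·91 − 8·79 = 5]
  7 = 1·5 + 2   → row F = row D − 1·row E = (2, −13, 15)   [check: −13·91 + 15·79 = 2]
  5 = 2·2 + 1   → row G = row E − 2·row F = (1, 33, −38)   [check: 33·91 − 38·79 = 1]
  2 = 2·1 + 0   → remainder 0, stop. gcd = 1 (last nonzero row G).
The gcd is 1, so 79 is invertible mod 91. The last nonzero row gives 33·91 − 38·79 = 1, so t = −38. So 79^(−1) ≡ −38 ≡ 53 (mod 91). Verify: 79 · 53 = 4187 ≡ 1 (mod 91). ✓

Final answer: 79^(−1) ≡ 53 (mod 91)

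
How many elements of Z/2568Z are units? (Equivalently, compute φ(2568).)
An element a ∈ Z/2568Z is a unit iff gcd(a, 2568) = 1, so the number of units is φ(2568). φ is multiplicative, with φ(p^e) = p^e − p^(e−1). Factorise 2568 = 2^3 · 3 · 107. Then
  φ(2568) = (2^3 − 2^2) · (3 − 1) · (107 − 1) = 4 · 2 · 106 = 848.

Final answer: Z/2568Z has φ(2568) = 848 units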